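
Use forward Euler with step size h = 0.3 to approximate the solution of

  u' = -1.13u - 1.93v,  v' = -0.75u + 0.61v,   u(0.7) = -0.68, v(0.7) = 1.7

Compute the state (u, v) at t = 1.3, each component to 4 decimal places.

-2.2007, 2.8827

Euler on (u,v): u_{n+1} = u_n + h·u', v_{n+1} = v_n + h·v'.
0.700000: (-0.680000, 1.700000); f=(-2.512600, 1.547000) → (-1.433780, 2.164100)
1.000000: (-1.433780, 2.164100); f=(-2.556542, 2.395436) → (-2.200742, 2.882731)
(u(1.3), v(1.3)) ≈ (-2.2007, 2.8827)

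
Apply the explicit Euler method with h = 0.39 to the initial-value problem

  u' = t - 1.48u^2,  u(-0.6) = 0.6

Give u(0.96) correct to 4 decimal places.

Euler: u_{n+1} = u_n + h·f(t_n, u_n).
t=-0.600000, u=0.600000: f=-1.132800 → u ← 0.600000 + 0.39·(-1.132800) = 0.158208
t=-0.210000, u=0.158208: f=-0.247044 → u ← 0.158208 + 0.39·(-0.247044) = 0.061861
t=0.180000, u=0.061861: f=0.174336 → u ← 0.061861 + 0.39·0.174336 = 0.129852
t=0.570000, u=0.129852: f=0.545045 → u ← 0.129852 + 0.39·0.545045 = 0.342420
u(0.96) ≈ 0.3424

0.3424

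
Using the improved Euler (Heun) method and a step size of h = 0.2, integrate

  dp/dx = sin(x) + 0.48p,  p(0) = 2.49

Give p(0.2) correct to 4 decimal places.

2.7604

Heun: k1 = f(x_n, p_n); k2 = f(x_n + h, p_n + h·k1); p_{n+1} = p_n + (h/2)·(k1 + k2).
x=0.000000, p=2.490000:
  k1 = f(0.000000, 2.490000) = 1.195200
  k2 = f(0.200000, 2.729040) = 1.508609
  p ← 2.490000 + (0.2/2)·(1.195200 + 1.508609) = 2.760381
p(0.2) ≈ 2.7604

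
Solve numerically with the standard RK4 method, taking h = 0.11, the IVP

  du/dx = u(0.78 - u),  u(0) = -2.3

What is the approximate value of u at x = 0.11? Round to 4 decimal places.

-3.4049

RK4: k1 = f(x_n, u_n); k2 = f(x_n + h/2, u_n + (h/2)·k1); k3 = f(x_n + h/2, u_n + (h/2)·k2); k4 = f(x_n + h, u_n + h·k3); u_{n+1} = u_n + (h/6)·(k1 + 2k2 + 2k3 + k4).
x=0.000000, u=-2.300000:
  k1 = f(0.000000, -2.300000) = -7.084000
  k2 = f(0.055000, -2.689620) = -9.331959
  k3 = f(0.055000, -2.813258) = -10.108760
  k4 = f(0.110000, -3.411964) = -14.302827
  u ← -2.300000 + (0.11/6)·(k1 + 2k2 + 2k3 + k4) = -3.404918
u(0.11) ≈ -3.4049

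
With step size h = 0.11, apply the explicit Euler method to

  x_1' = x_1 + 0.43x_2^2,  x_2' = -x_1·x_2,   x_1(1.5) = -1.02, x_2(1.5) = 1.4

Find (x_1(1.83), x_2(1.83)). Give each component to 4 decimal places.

-1.0111, 1.9335

Euler on (x_1,x_2): x_1_{n+1} = x_1_n + h·x_1', x_2_{n+1} = x_2_n + h·x_2'.
1.500000: (-1.020000, 1.400000); f=(-0.177200, 1.428000) → (-1.039492, 1.557080)
1.610000: (-1.039492, 1.557080); f=(0.003042, 1.618572) → (-1.039157, 1.735123)
1.720000: (-1.039157, 1.735123); f=(0.255423, 1.803066) → (-1.011061, 1.933460)
(x_1(1.83), x_2(1.83)) ≈ (-1.0111, 1.9335)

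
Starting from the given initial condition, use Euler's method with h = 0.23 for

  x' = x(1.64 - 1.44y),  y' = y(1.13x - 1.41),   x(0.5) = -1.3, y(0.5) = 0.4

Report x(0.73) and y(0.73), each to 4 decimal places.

Euler on (x,y): x_{n+1} = x_n + h·x', y_{n+1} = y_n + h·y'.
0.500000: (-1.300000, 0.400000); f=(-1.383200, -1.151600) → (-1.618136, 0.135132)
(x(0.73), y(0.73)) ≈ (-1.6181, 0.1351)

-1.6181, 0.1351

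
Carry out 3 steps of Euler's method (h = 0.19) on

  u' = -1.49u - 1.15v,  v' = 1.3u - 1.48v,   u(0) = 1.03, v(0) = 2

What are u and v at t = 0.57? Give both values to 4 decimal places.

Euler on (u,v): u_{n+1} = u_n + h·u', v_{n+1} = v_n + h·v'.
0.000000: (1.030000, 2.000000); f=(-3.834700, -1.621000) → (0.301407, 1.692010)
0.190000: (0.301407, 1.692010); f=(-2.394908, -2.112346) → (-0.153626, 1.290664)
0.380000: (-0.153626, 1.290664); f=(-1.255362, -2.109896) → (-0.392144, 0.889784)
(u(0.57), v(0.57)) ≈ (-0.3921, 0.8898)

-0.3921, 0.8898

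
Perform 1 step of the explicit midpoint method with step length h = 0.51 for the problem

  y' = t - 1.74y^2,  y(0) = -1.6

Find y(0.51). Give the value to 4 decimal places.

-8.1121

Midpoint: k1 = f(t_n, y_n); k2 = f(t_n + h/2, y_n + (h/2)·k1); y_{n+1} = y_n + h·k2.
t=0.000000, y=-1.600000:
  k1 = f(0.000000, -1.600000) = -4.454400
  k2 = f(0.255000, -2.735872) = -12.768892
  y ← -1.600000 + 0.51·(-12.768892) = -8.112135
y(0.51) ≈ -8.1121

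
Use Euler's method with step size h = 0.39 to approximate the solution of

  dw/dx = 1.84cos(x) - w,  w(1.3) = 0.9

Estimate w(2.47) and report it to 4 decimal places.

Euler: w_{n+1} = w_n + h·f(x_n, w_n).
x=1.300000, w=0.900000: f=-0.407802 → w ← 0.900000 + 0.39·(-0.407802) = 0.740957
x=1.690000, w=0.740957: f=-0.959773 → w ← 0.740957 + 0.39·(-0.959773) = 0.366646
x=2.080000, w=0.366646: f=-1.263613 → w ← 0.366646 + 0.39·(-1.263613) = -0.126163
w(2.47) ≈ -0.1262

-0.1262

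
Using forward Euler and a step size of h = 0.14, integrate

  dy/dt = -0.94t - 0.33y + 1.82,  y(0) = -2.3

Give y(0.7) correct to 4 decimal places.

-0.8299

Euler: y_{n+1} = y_n + h·f(t_n, y_n).
t=0.000000, y=-2.300000: f=2.579000 → y ← -2.300000 + 0.14·2.579000 = -1.938940
t=0.140000, y=-1.938940: f=2.328250 → y ← -1.938940 + 0.14·2.328250 = -1.612985
t=0.280000, y=-1.612985: f=2.089085 → y ← -1.612985 + 0.14·2.089085 = -1.320513
t=0.420000, y=-1.320513: f=1.860969 → y ← -1.320513 + 0.14·1.860969 = -1.059977
t=0.560000, y=-1.059977: f=1.643393 → y ← -1.059977 + 0.14·1.643393 = -0.829902
y(0.7) ≈ -0.8299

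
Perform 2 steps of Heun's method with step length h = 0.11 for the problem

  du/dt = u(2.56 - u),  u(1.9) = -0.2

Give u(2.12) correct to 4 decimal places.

Heun: k1 = f(t_n, u_n); k2 = f(t_n + h, u_n + h·k1); u_{n+1} = u_n + (h/2)·(k1 + k2).
t=1.900000, u=-0.200000:
  k1 = f(1.900000, -0.200000) = -0.552000
  k2 = f(2.010000, -0.260720) = -0.735418
  u ← -0.200000 + (0.11/2)·(-0.552000 + (-0.735418)) = -0.270808
t=2.010000, u=-0.270808:
  k1 = f(2.010000, -0.270808) = -0.766605
  k2 = f(2.120000, -0.355135) = -1.035265
  u ← -0.270808 + (0.11/2)·(-0.766605 + (-1.035265)) = -0.369911
u(2.12) ≈ -0.3699

-0.3699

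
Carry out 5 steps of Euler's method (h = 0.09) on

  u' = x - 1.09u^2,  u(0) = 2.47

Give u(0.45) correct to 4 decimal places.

Euler: u_{n+1} = u_n + h·f(x_n, u_n).
x=0.000000, u=2.470000: f=-6.649981 → u ← 2.470000 + 0.09·(-6.649981) = 1.871502
x=0.090000, u=1.871502: f=-3.727745 → u ← 1.871502 + 0.09·(-3.727745) = 1.536005
x=0.180000, u=1.536005: f=-2.391648 → u ← 1.536005 + 0.09·(-2.391648) = 1.320756
x=0.270000, u=1.320756: f=-1.631393 → u ← 1.320756 + 0.09·(-1.631393) = 1.173931
x=0.360000, u=1.173931: f=-1.142144 → u ← 1.173931 + 0.09·(-1.142144) = 1.071138
u(0.45) ≈ 1.0711

1.0711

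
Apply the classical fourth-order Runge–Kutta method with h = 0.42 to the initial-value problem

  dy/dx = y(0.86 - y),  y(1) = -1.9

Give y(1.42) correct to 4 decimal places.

-16.7460

RK4: k1 = f(x_n, y_n); k2 = f(x_n + h/2, y_n + (h/2)·k1); k3 = f(x_n + h/2, y_n + (h/2)·k2); k4 = f(x_n + h, y_n + h·k3); y_{n+1} = y_n + (h/6)·(k1 + 2k2 + 2k3 + k4).
x=1.000000, y=-1.900000:
  k1 = f(1.000000, -1.900000) = -5.244000
  k2 = f(1.210000, -3.001240) = -11.588508
  k3 = f(1.210000, -4.333587) = -22.506858
  k4 = f(1.420000, -11.352880) = -138.651369
  y ← -1.900000 + (0.42/6)·(k1 + 2k2 + 2k3 + k4) = -16.746027
y(1.42) ≈ -16.7460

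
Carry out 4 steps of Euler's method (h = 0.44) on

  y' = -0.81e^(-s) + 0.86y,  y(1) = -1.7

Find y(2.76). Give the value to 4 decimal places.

Euler: y_{n+1} = y_n + h·f(s_n, y_n).
s=1.000000, y=-1.700000: f=-1.759982 → y ← -1.700000 + 0.44·(-1.759982) = -2.474392
s=1.440000, y=-2.474392: f=-2.319889 → y ← -2.474392 + 0.44·(-2.319889) = -3.495143
s=1.880000, y=-3.495143: f=-3.129421 → y ← -3.495143 + 0.44·(-3.129421) = -4.872089
s=2.320000, y=-4.872089: f=-4.269598 → y ← -4.872089 + 0.44·(-4.269598) = -6.750712
y(2.76) ≈ -6.7507

-6.7507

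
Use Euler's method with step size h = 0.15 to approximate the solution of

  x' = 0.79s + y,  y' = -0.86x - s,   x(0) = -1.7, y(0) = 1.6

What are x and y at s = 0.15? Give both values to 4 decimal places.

-1.4600, 1.8193

Euler on (x,y): x_{n+1} = x_n + h·x', y_{n+1} = y_n + h·y'.
0.000000: (-1.700000, 1.600000); f=(1.600000, 1.462000) → (-1.460000, 1.819300)
(x(0.15), y(0.15)) ≈ (-1.4600, 1.8193)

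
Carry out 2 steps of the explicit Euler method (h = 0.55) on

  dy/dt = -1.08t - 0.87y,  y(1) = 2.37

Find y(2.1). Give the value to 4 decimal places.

-0.5859

Euler: y_{n+1} = y_n + h·f(t_n, y_n).
t=1.000000, y=2.370000: f=-3.141900 → y ← 2.370000 + 0.55·(-3.141900) = 0.641955
t=1.550000, y=0.641955: f=-2.232501 → y ← 0.641955 + 0.55·(-2.232501) = -0.585920
y(2.1) ≈ -0.5859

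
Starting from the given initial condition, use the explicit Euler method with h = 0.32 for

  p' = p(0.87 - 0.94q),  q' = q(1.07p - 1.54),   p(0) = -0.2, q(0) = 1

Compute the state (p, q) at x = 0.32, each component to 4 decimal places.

-0.1955, 0.4387

Euler on (p,q): p_{n+1} = p_n + h·p', q_{n+1} = q_n + h·q'.
0.000000: (-0.200000, 1.000000); f=(0.014000, -1.754000) → (-0.195520, 0.438720)
(p(0.32), q(0.32)) ≈ (-0.1955, 0.4387)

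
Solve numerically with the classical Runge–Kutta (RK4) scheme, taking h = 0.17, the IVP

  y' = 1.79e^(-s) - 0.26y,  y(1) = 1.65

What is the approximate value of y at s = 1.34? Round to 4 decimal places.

RK4: k1 = f(s_n, y_n); k2 = f(s_n + h/2, y_n + (h/2)·k1); k3 = f(s_n + h/2, y_n + (h/2)·k2); k4 = f(s_n + h, y_n + h·k3); y_{n+1} = y_n + (h/6)·(k1 + 2k2 + 2k3 + k4).
s=1.000000, y=1.650000:
  k1 = f(1.000000, 1.650000) = 0.229504
  k2 = f(1.085000, 1.669508) = 0.170772
  k3 = f(1.085000, 1.664516) = 0.172070
  k4 = f(1.170000, 1.679252) = 0.118951
  y ← 1.650000 + (0.17/6)·(k1 + 2k2 + 2k3 + k4) = 1.679301
s=1.170000, y=1.679301:
  k1 = f(1.170000, 1.679301) = 0.118939
  k2 = f(1.255000, 1.689410) = 0.071039
  k3 = f(1.255000, 1.685339) = 0.072098
  k4 = f(1.340000, 1.691557) = 0.028899
  y ← 1.679301 + (0.17/6)·(k1 + 2k2 + 2k3 + k4) = 1.691600
y(1.34) ≈ 1.6916

1.6916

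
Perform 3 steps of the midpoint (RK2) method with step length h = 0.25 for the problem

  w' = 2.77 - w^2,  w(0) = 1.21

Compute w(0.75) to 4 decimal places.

1.6032

Midpoint: k1 = f(t_n, w_n); k2 = f(t_n + h/2, w_n + (h/2)·k1); w_{n+1} = w_n + h·k2.
t=0.000000, w=1.210000:
  k1 = f(0.000000, 1.210000) = 1.305900
  k2 = f(0.125000, 1.373237) = 0.884219
  w ← 1.210000 + 0.25·0.884219 = 1.431055
t=0.250000, w=1.431055:
  k1 = f(0.250000, 1.431055) = 0.722082
  k2 = f(0.375000, 1.521315) = 0.455601
  w ← 1.431055 + 0.25·0.455601 = 1.544955
t=0.500000, w=1.544955:
  k1 = f(0.500000, 1.544955) = 0.383114
  k2 = f(0.625000, 1.592844) = 0.232847
  w ← 1.544955 + 0.25·0.232847 = 1.603167
w(0.75) ≈ 1.6032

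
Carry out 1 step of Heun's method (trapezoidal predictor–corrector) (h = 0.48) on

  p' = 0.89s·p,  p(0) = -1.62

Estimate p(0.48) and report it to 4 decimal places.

-1.7861

Heun: k1 = f(s_n, p_n); k2 = f(s_n + h, p_n + h·k1); p_{n+1} = p_n + (h/2)·(k1 + k2).
s=0.000000, p=-1.620000:
  k1 = f(0.000000, -1.620000) = 0.000000
  k2 = f(0.480000, -1.620000) = -0.692064
  p ← -1.620000 + (0.48/2)·(0.000000 + (-0.692064)) = -1.786095
p(0.48) ≈ -1.7861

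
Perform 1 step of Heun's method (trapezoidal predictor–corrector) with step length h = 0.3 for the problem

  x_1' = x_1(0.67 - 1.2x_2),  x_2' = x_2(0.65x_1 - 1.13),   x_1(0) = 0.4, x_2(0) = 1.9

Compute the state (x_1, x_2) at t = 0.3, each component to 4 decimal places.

Heun on (x_1,x_2): k1 = f(t_n, state_n); k2 = f(t_n + h, state_n + h·k1); state_{n+1} = state_n + (h/2)·(k1 + k2).
0.000000: (0.400000, 1.900000)
  k1 = (-0.644000, -1.653000)
  predictor → (0.206800, 1.404100)
  k2 = (-0.209885, -1.397894)
  → (0.271917, 1.442366)
(x_1(0.3), x_2(0.3)) ≈ (0.2719, 1.4424)

0.2719, 1.4424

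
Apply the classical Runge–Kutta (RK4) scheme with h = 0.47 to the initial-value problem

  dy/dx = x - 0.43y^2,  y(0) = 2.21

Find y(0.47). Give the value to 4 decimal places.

RK4: k1 = f(x_n, y_n); k2 = f(x_n + h/2, y_n + (h/2)·k1); k3 = f(x_n + h/2, y_n + (h/2)·k2); k4 = f(x_n + h, y_n + h·k3); y_{n+1} = y_n + (h/6)·(k1 + 2k2 + 2k3 + k4).
x=0.000000, y=2.210000:
  k1 = f(0.000000, 2.210000) = -2.100163
  k2 = f(0.235000, 1.716462) = -1.031884
  k3 = f(0.235000, 1.967507) = -1.429567
  k4 = f(0.470000, 1.538104) = -0.547278
  y ← 2.210000 + (0.47/6)·(k1 + 2k2 + 2k3 + k4) = 1.616990
y(0.47) ≈ 1.6170

1.6170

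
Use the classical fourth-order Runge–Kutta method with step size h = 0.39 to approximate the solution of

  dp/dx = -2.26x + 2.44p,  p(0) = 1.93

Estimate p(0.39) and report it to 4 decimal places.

4.7442

RK4: k1 = f(x_n, p_n); k2 = f(x_n + h/2, p_n + (h/2)·k1); k3 = f(x_n + h/2, p_n + (h/2)·k2); k4 = f(x_n + h, p_n + h·k3); p_{n+1} = p_n + (h/6)·(k1 + 2k2 + 2k3 + k4).
x=0.000000, p=1.930000:
  k1 = f(0.000000, 1.930000) = 4.709200
  k2 = f(0.195000, 2.848294) = 6.509137
  k3 = f(0.195000, 3.199282) = 7.365548
  k4 = f(0.390000, 4.802564) = 10.836855
  p ← 1.930000 + (0.39/6)·(k1 + 2k2 + 2k3 + k4) = 4.744203
p(0.39) ≈ 4.7442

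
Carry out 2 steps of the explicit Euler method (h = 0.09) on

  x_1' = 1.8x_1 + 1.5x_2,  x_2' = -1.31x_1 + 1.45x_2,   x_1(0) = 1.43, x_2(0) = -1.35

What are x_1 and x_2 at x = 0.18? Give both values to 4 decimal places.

1.4903, -2.0904

Euler on (x_1,x_2): x_1_{n+1} = x_1_n + h·x_1', x_2_{n+1} = x_2_n + h·x_2'.
0.000000: (1.430000, -1.350000); f=(0.549000, -3.830800) → (1.479410, -1.694772)
0.090000: (1.479410, -1.694772); f=(0.120780, -4.395447) → (1.490280, -2.090362)
(x_1(0.18), x_2(0.18)) ≈ (1.4903, -2.0904)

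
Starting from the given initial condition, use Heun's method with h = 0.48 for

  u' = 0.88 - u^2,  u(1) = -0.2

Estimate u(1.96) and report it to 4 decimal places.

Heun: k1 = f(x_n, u_n); k2 = f(x_n + h, u_n + h·k1); u_{n+1} = u_n + (h/2)·(k1 + k2).
x=1.000000, u=-0.200000:
  k1 = f(1.000000, -0.200000) = 0.840000
  k2 = f(1.480000, 0.203200) = 0.838710
  u ← -0.200000 + (0.48/2)·(0.840000 + 0.838710) = 0.202890
x=1.480000, u=0.202890:
  k1 = f(1.480000, 0.202890) = 0.838836
  k2 = f(1.960000, 0.605531) = 0.513332
  u ← 0.202890 + (0.48/2)·(0.838836 + 0.513332) = 0.527410
u(1.96) ≈ 0.5274

0.5274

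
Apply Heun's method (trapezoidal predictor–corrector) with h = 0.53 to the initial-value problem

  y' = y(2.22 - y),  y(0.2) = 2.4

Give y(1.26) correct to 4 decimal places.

2.2686

Heun: k1 = f(x_n, y_n); k2 = f(x_n + h, y_n + h·k1); y_{n+1} = y_n + (h/2)·(k1 + k2).
x=0.200000, y=2.400000:
  k1 = f(0.200000, 2.400000) = -0.432000
  k2 = f(0.730000, 2.171040) = 0.106294
  y ← 2.400000 + (0.53/2)·(-0.432000 + 0.106294) = 2.313688
x=0.730000, y=2.313688:
  k1 = f(0.730000, 2.313688) = -0.216765
  k2 = f(1.260000, 2.198803) = 0.046609
  y ← 2.313688 + (0.53/2)·(-0.216765 + 0.046609) = 2.268597
y(1.26) ≈ 2.2686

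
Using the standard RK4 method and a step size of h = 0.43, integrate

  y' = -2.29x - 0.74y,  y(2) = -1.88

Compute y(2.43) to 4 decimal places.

-3.2454

RK4: k1 = f(x_n, y_n); k2 = f(x_n + h/2, y_n + (h/2)·k1); k3 = f(x_n + h/2, y_n + (h/2)·k2); k4 = f(x_n + h, y_n + h·k3); y_{n+1} = y_n + (h/6)·(k1 + 2k2 + 2k3 + k4).
x=2.000000, y=-1.880000:
  k1 = f(2.000000, -1.880000) = -3.188800
  k2 = f(2.215000, -2.565592) = -3.173812
  k3 = f(2.215000, -2.562370) = -3.176197
  k4 = f(2.430000, -3.245765) = -3.162834
  y ← -1.880000 + (0.43/6)·(k1 + 2k2 + 2k3 + k4) = -3.245368
y(2.43) ≈ -3.2454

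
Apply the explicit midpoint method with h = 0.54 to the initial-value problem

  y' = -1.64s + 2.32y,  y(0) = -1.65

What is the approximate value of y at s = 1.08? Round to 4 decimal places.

-16.9673

Midpoint: k1 = f(s_n, y_n); k2 = f(s_n + h/2, y_n + (h/2)·k1); y_{n+1} = y_n + h·k2.
s=0.000000, y=-1.650000:
  k1 = f(0.000000, -1.650000) = -3.828000
  k2 = f(0.270000, -2.683560) = -6.668659
  y ← -1.650000 + 0.54·(-6.668659) = -5.251076
s=0.540000, y=-5.251076:
  k1 = f(0.540000, -5.251076) = -13.068096
  k2 = f(0.810000, -8.779462) = -21.696752
  y ← -5.251076 + 0.54·(-21.696752) = -16.967322
y(1.08) ≈ -16.9673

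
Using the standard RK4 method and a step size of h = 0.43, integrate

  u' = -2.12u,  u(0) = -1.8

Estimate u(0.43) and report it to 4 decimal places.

-0.7316

RK4: k1 = f(x_n, u_n); k2 = f(x_n + h/2, u_n + (h/2)·k1); k3 = f(x_n + h/2, u_n + (h/2)·k2); k4 = f(x_n + h, u_n + h·k3); u_{n+1} = u_n + (h/6)·(k1 + 2k2 + 2k3 + k4).
x=0.000000, u=-1.800000:
  k1 = f(0.000000, -1.800000) = 3.816000
  k2 = f(0.215000, -0.979560) = 2.076667
  k3 = f(0.215000, -1.353517) = 2.869455
  k4 = f(0.430000, -0.566134) = 1.200205
  u ← -1.800000 + (0.43/6)·(k1 + 2k2 + 2k3 + k4) = -0.731561
u(0.43) ≈ -0.7316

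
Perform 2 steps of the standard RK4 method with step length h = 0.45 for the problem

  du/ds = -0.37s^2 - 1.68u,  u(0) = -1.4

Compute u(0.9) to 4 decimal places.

-0.3755

RK4: k1 = f(s_n, u_n); k2 = f(s_n + h/2, u_n + (h/2)·k1); k3 = f(s_n + h/2, u_n + (h/2)·k2); k4 = f(s_n + h, u_n + h·k3); u_{n+1} = u_n + (h/6)·(k1 + 2k2 + 2k3 + k4).
s=0.000000, u=-1.400000:
  k1 = f(0.000000, -1.400000) = 2.352000
  k2 = f(0.225000, -0.870800) = 1.444213
  k3 = f(0.225000, -1.075052) = 1.787356
  k4 = f(0.450000, -0.595690) = 0.925834
  u ← -1.400000 + (0.45/6)·(k1 + 2k2 + 2k3 + k4) = -0.669427
s=0.450000, u=-0.669427:
  k1 = f(0.450000, -0.669427) = 1.049713
  k2 = f(0.675000, -0.433242) = 0.559265
  k3 = f(0.675000, -0.543593) = 0.744654
  k4 = f(0.900000, -0.334333) = 0.261979
  u ← -0.669427 + (0.45/6)·(k1 + 2k2 + 2k3 + k4) = -0.375462
u(0.9) ≈ -0.3755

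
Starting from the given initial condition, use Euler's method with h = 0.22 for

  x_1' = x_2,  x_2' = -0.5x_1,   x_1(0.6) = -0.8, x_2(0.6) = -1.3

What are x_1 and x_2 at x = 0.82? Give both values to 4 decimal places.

Euler on (x_1,x_2): x_1_{n+1} = x_1_n + h·x_1', x_2_{n+1} = x_2_n + h·x_2'.
0.600000: (-0.800000, -1.300000); f=(-1.300000, 0.400000) → (-1.086000, -1.212000)
(x_1(0.82), x_2(0.82)) ≈ (-1.0860, -1.2120)

-1.0860, -1.2120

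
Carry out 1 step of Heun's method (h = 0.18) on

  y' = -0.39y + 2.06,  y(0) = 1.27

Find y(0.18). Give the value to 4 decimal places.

1.5418

Heun: k1 = f(t_n, y_n); k2 = f(t_n + h, y_n + h·k1); y_{n+1} = y_n + (h/2)·(k1 + k2).
t=0.000000, y=1.270000:
  k1 = f(0.000000, 1.270000) = 1.564700
  k2 = f(0.180000, 1.551646) = 1.454858
  y ← 1.270000 + (0.18/2)·(1.564700 + 1.454858) = 1.541760
y(0.18) ≈ 1.5418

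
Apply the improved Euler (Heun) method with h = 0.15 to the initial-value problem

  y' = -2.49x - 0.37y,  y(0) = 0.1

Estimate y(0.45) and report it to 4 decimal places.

-0.1554

Heun: k1 = f(x_n, y_n); k2 = f(x_n + h, y_n + h·k1); y_{n+1} = y_n + (h/2)·(k1 + k2).
x=0.000000, y=0.100000:
  k1 = f(0.000000, 0.100000) = -0.037000
  k2 = f(0.150000, 0.094450) = -0.408446
  y ← 0.100000 + (0.15/2)·(-0.037000 + (-0.408446)) = 0.066592
x=0.150000, y=0.066592:
  k1 = f(0.150000, 0.066592) = -0.398139
  k2 = f(0.300000, 0.006871) = -0.749542
  y ← 0.066592 + (0.15/2)·(-0.398139 + (-0.749542)) = -0.019485
x=0.300000, y=-0.019485:
  k1 = f(0.300000, -0.019485) = -0.739791
  k2 = f(0.450000, -0.130453) = -1.072232
  y ← -0.019485 + (0.15/2)·(-0.739791 + (-1.072232)) = -0.155386
y(0.45) ≈ -0.1554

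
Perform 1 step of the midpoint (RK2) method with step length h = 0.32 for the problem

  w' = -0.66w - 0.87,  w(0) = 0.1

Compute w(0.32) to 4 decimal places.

-0.1679

Midpoint: k1 = f(s_n, w_n); k2 = f(s_n + h/2, w_n + (h/2)·k1); w_{n+1} = w_n + h·k2.
s=0.000000, w=0.100000:
  k1 = f(0.000000, 0.100000) = -0.936000
  k2 = f(0.160000, -0.049760) = -0.837158
  w ← 0.100000 + 0.32·(-0.837158) = -0.167891
w(0.32) ≈ -0.1679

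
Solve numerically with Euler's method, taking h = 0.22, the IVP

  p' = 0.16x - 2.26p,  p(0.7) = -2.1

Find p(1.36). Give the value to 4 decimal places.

Euler: p_{n+1} = p_n + h·f(x_n, p_n).
x=0.700000, p=-2.100000: f=4.858000 → p ← -2.100000 + 0.22·4.858000 = -1.031240
x=0.920000, p=-1.031240: f=2.477802 → p ← -1.031240 + 0.22·2.477802 = -0.486123
x=1.140000, p=-0.486123: f=1.281039 → p ← -0.486123 + 0.22·1.281039 = -0.204295
p(1.36) ≈ -0.2043

-0.2043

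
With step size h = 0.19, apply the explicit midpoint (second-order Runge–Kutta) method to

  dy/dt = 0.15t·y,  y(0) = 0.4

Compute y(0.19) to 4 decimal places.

Midpoint: k1 = f(t_n, y_n); k2 = f(t_n + h/2, y_n + (h/2)·k1); y_{n+1} = y_n + h·k2.
t=0.000000, y=0.400000:
  k1 = f(0.000000, 0.400000) = 0.000000
  k2 = f(0.095000, 0.400000) = 0.005700
  y ← 0.400000 + 0.19·0.005700 = 0.401083
y(0.19) ≈ 0.4011

0.4011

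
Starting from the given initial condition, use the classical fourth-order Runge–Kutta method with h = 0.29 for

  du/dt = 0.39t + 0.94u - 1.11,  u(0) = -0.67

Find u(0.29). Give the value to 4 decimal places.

-1.2320

RK4: k1 = f(t_n, u_n); k2 = f(t_n + h/2, u_n + (h/2)·k1); k3 = f(t_n + h/2, u_n + (h/2)·k2); k4 = f(t_n + h, u_n + h·k3); u_{n+1} = u_n + (h/6)·(k1 + 2k2 + 2k3 + k4).
t=0.000000, u=-0.670000:
  k1 = f(0.000000, -0.670000) = -1.739800
  k2 = f(0.145000, -0.922271) = -1.920385
  k3 = f(0.145000, -0.948456) = -1.944998
  k4 = f(0.290000, -1.234050) = -2.156907
  u ← -0.670000 + (0.29/6)·(k1 + 2k2 + 2k3 + k4) = -1.231995
u(0.29) ≈ -1.2320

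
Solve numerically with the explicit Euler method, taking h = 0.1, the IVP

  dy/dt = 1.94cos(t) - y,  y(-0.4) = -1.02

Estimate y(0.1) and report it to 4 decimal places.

Euler: y_{n+1} = y_n + h·f(t_n, y_n).
t=-0.400000, y=-1.020000: f=2.806858 → y ← -1.020000 + 0.1·2.806858 = -0.739314
t=-0.300000, y=-0.739314: f=2.592667 → y ← -0.739314 + 0.1·2.592667 = -0.480047
t=-0.200000, y=-0.480047: f=2.381377 → y ← -0.480047 + 0.1·2.381377 = -0.241910
t=-0.100000, y=-0.241910: f=2.172218 → y ← -0.241910 + 0.1·2.172218 = -0.024688
t=0.000000, y=-0.024688: f=1.964688 → y ← -0.024688 + 0.1·1.964688 = 0.171781
y(0.1) ≈ 0.1718

0.1718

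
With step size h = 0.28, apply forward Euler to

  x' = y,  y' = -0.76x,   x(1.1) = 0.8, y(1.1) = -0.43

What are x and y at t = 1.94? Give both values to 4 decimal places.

Euler on (x,y): x_{n+1} = x_n + h·x', y_{n+1} = y_n + h·y'.
1.100000: (0.800000, -0.430000); f=(-0.430000, -0.608000) → (0.679600, -0.600240)
1.380000: (0.679600, -0.600240); f=(-0.600240, -0.516496) → (0.511533, -0.744859)
1.660000: (0.511533, -0.744859); f=(-0.744859, -0.388765) → (0.302972, -0.853713)
(x(1.94), y(1.94)) ≈ (0.3030, -0.8537)

0.3030, -0.8537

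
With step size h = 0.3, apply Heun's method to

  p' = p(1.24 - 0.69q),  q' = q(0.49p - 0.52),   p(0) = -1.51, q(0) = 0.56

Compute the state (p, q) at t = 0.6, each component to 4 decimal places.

-2.7023, 0.2379

Heun on (p,q): k1 = f(t_n, state_n); k2 = f(t_n + h, state_n + h·k1); state_{n+1} = state_n + (h/2)·(k1 + k2).
0.000000: (-1.510000, 0.560000)
  k1 = (-1.288936, -0.705544)
  predictor → (-1.896681, 0.348337)
  k2 = (-1.896012, -0.504870)
  → (-1.987742, 0.378438)
0.300000: (-1.987742, 0.378438)
  k1 = (-1.945757, -0.565384)
  predictor → (-2.571469, 0.208823)
  k2 = (-2.818105, -0.371709)
  → (-2.702322, 0.237874)
(p(0.6), q(0.6)) ≈ (-2.7023, 0.2379)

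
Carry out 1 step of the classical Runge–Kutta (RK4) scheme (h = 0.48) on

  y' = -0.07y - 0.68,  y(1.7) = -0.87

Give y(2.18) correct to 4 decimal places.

RK4: k1 = f(x_n, y_n); k2 = f(x_n + h/2, y_n + (h/2)·k1); k3 = f(x_n + h/2, y_n + (h/2)·k2); k4 = f(x_n + h, y_n + h·k3); y_{n+1} = y_n + (h/6)·(k1 + 2k2 + 2k3 + k4).
x=1.700000, y=-0.870000:
  k1 = f(1.700000, -0.870000) = -0.619100
  k2 = f(1.940000, -1.018584) = -0.608699
  k3 = f(1.940000, -1.016088) = -0.608874
  k4 = f(2.180000, -1.162259) = -0.598642
  y ← -0.870000 + (0.48/6)·(k1 + 2k2 + 2k3 + k4) = -1.162231
y(2.18) ≈ -1.1622

-1.1622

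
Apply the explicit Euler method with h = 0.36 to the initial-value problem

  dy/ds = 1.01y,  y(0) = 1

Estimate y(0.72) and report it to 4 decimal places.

1.8594

Euler: y_{n+1} = y_n + h·f(s_n, y_n).
s=0.000000, y=1.000000: f=1.010000 → y ← 1.000000 + 0.36·1.010000 = 1.363600
s=0.360000, y=1.363600: f=1.377236 → y ← 1.363600 + 0.36·1.377236 = 1.859405
y(0.72) ≈ 1.8594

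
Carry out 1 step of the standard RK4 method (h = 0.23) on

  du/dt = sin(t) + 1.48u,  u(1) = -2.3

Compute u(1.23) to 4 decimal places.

RK4: k1 = f(t_n, u_n); k2 = f(t_n + h/2, u_n + (h/2)·k1); k3 = f(t_n + h/2, u_n + (h/2)·k2); k4 = f(t_n + h, u_n + h·k3); u_{n+1} = u_n + (h/6)·(k1 + 2k2 + 2k3 + k4).
t=1.000000, u=-2.300000:
  k1 = f(1.000000, -2.300000) = -2.562529
  k2 = f(1.115000, -2.594691) = -2.942232
  k3 = f(1.115000, -2.638357) = -3.006857
  k4 = f(1.230000, -2.991577) = -3.485045
  u ← -2.300000 + (0.23/6)·(k1 + 2k2 + 2k3 + k4) = -2.987920
u(1.23) ≈ -2.9879

-2.9879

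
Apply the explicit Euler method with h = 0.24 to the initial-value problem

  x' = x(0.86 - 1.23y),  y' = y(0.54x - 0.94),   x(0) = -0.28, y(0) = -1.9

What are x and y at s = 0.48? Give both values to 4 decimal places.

Euler on (x,y): x_{n+1} = x_n + h·x', y_{n+1} = y_n + h·y'.
0.000000: (-0.280000, -1.900000); f=(-0.895160, 2.073280) → (-0.494838, -1.402413)
0.240000: (-0.494838, -1.402413); f=(-1.279141, 1.693011) → (-0.801832, -0.996090)
(x(0.48), y(0.48)) ≈ (-0.8018, -0.9961)

-0.8018, -0.9961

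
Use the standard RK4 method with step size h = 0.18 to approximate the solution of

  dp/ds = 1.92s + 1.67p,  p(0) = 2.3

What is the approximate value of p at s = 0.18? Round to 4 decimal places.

3.1409

RK4: k1 = f(s_n, p_n); k2 = f(s_n + h/2, p_n + (h/2)·k1); k3 = f(s_n + h/2, p_n + (h/2)·k2); k4 = f(s_n + h, p_n + h·k3); p_{n+1} = p_n + (h/6)·(k1 + 2k2 + 2k3 + k4).
s=0.000000, p=2.300000:
  k1 = f(0.000000, 2.300000) = 3.841000
  k2 = f(0.090000, 2.645690) = 4.591102
  k3 = f(0.090000, 2.713199) = 4.703843
  k4 = f(0.180000, 3.146692) = 5.600575
  p ← 2.300000 + (0.18/6)·(k1 + 2k2 + 2k3 + k4) = 3.140944
p(0.18) ≈ 3.1409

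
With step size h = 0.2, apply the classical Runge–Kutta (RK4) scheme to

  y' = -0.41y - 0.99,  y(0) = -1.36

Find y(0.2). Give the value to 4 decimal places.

-1.4430

RK4: k1 = f(x_n, y_n); k2 = f(x_n + h/2, y_n + (h/2)·k1); k3 = f(x_n + h/2, y_n + (h/2)·k2); k4 = f(x_n + h, y_n + h·k3); y_{n+1} = y_n + (h/6)·(k1 + 2k2 + 2k3 + k4).
x=0.000000, y=-1.360000:
  k1 = f(0.000000, -1.360000) = -0.432400
  k2 = f(0.100000, -1.403240) = -0.414672
  k3 = f(0.100000, -1.401467) = -0.415398
  k4 = f(0.200000, -1.443080) = -0.398337
  y ← -1.360000 + (0.2/6)·(k1 + 2k2 + 2k3 + k4) = -1.443029
y(0.2) ≈ -1.4430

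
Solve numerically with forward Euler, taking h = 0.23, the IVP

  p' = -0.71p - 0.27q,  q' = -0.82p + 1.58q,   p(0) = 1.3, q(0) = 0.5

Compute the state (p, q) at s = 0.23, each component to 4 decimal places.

Euler on (p,q): p_{n+1} = p_n + h·p', q_{n+1} = q_n + h·q'.
0.000000: (1.300000, 0.500000); f=(-1.058000, -0.276000) → (1.056660, 0.436520)
(p(0.23), q(0.23)) ≈ (1.0567, 0.4365)

1.0567, 0.4365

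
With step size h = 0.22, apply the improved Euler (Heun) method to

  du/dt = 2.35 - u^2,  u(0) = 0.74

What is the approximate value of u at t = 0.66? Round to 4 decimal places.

1.3756

Heun: k1 = f(t_n, u_n); k2 = f(t_n + h, u_n + h·k1); u_{n+1} = u_n + (h/2)·(k1 + k2).
t=0.000000, u=0.740000:
  k1 = f(0.000000, 0.740000) = 1.802400
  k2 = f(0.220000, 1.136528) = 1.058304
  u ← 0.740000 + (0.22/2)·(1.802400 + 1.058304) = 1.054677
t=0.220000, u=1.054677:
  k1 = f(0.220000, 1.054677) = 1.237655
  k2 = f(0.440000, 1.326962) = 0.589173
  u ← 1.054677 + (0.22/2)·(1.237655 + 0.589173) = 1.255629
t=0.440000, u=1.255629:
  k1 = f(0.440000, 1.255629) = 0.773397
  k2 = f(0.660000, 1.425776) = 0.317163
  u ← 1.255629 + (0.22/2)·(0.773397 + 0.317163) = 1.375590
u(0.66) ≈ 1.3756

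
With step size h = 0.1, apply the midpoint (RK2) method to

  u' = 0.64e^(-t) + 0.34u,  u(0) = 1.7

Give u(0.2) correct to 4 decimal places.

1.9398

Midpoint: k1 = f(t_n, u_n); k2 = f(t_n + h/2, u_n + (h/2)·k1); u_{n+1} = u_n + h·k2.
t=0.000000, u=1.700000:
  k1 = f(0.000000, 1.700000) = 1.218000
  k2 = f(0.050000, 1.760900) = 1.207493
  u ← 1.700000 + 0.1·1.207493 = 1.820749
t=0.100000, u=1.820749:
  k1 = f(0.100000, 1.820749) = 1.198151
  k2 = f(0.150000, 1.880657) = 1.190276
  u ← 1.820749 + 0.1·1.190276 = 1.939777
u(0.2) ≈ 1.9398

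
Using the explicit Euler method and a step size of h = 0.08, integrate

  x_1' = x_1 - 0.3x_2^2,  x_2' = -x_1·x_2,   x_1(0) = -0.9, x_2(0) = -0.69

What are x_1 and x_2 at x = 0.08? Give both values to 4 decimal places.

-0.9834, -0.7397

Euler on (x_1,x_2): x_1_{n+1} = x_1_n + h·x_1', x_2_{n+1} = x_2_n + h·x_2'.
0.000000: (-0.900000, -0.690000); f=(-1.042830, -0.621000) → (-0.983426, -0.739680)
(x_1(0.08), x_2(0.08)) ≈ (-0.9834, -0.7397)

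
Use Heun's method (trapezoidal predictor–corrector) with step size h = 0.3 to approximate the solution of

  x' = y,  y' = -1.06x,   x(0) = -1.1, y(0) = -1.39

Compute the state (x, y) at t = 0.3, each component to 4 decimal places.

Heun on (x,y): k1 = f(t_n, state_n); k2 = f(t_n + h, state_n + h·k1); state_{n+1} = state_n + (h/2)·(k1 + k2).
0.000000: (-1.100000, -1.390000)
  k1 = (-1.390000, 1.166000)
  predictor → (-1.517000, -1.040200)
  k2 = (-1.040200, 1.608020)
  → (-1.464530, -0.973897)
(x(0.3), y(0.3)) ≈ (-1.4645, -0.9739)

-1.4645, -0.9739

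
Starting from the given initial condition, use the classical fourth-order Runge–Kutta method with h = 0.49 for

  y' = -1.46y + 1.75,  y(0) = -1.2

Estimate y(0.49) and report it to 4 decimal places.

0.0224

RK4: k1 = f(s_n, y_n); k2 = f(s_n + h/2, y_n + (h/2)·k1); k3 = f(s_n + h/2, y_n + (h/2)·k2); k4 = f(s_n + h, y_n + h·k3); y_{n+1} = y_n + (h/6)·(k1 + 2k2 + 2k3 + k4).
s=0.000000, y=-1.200000:
  k1 = f(0.000000, -1.200000) = 3.502000
  k2 = f(0.245000, -0.342010) = 2.249335
  k3 = f(0.245000, -0.648913) = 2.697413
  k4 = f(0.490000, 0.121732) = 1.572271
  y ← -1.200000 + (0.49/6)·(k1 + 2k2 + 2k3 + k4) = 0.022368
y(0.49) ≈ 0.0224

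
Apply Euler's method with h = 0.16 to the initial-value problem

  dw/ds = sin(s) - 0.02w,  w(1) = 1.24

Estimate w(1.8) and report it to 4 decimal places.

1.9709

Euler: w_{n+1} = w_n + h·f(s_n, w_n).
s=1.000000, w=1.240000: f=0.816671 → w ← 1.240000 + 0.16·0.816671 = 1.370667
s=1.160000, w=1.370667: f=0.889390 → w ← 1.370667 + 0.16·0.889390 = 1.512970
s=1.320000, w=1.512970: f=0.938456 → w ← 1.512970 + 0.16·0.938456 = 1.663123
s=1.480000, w=1.663123: f=0.962618 → w ← 1.663123 + 0.16·0.962618 = 1.817142
s=1.640000, w=1.817142: f=0.961264 → w ← 1.817142 + 0.16·0.961264 = 1.970944
w(1.8) ≈ 1.9709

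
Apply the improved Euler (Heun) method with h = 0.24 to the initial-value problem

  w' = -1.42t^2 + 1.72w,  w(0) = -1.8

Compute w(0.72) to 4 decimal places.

Heun: k1 = f(t_n, w_n); k2 = f(t_n + h, w_n + h·k1); w_{n+1} = w_n + (h/2)·(k1 + k2).
t=0.000000, w=-1.800000:
  k1 = f(0.000000, -1.800000) = -3.096000
  k2 = f(0.240000, -2.543040) = -4.455821
  w ← -1.800000 + (0.24/2)·(-3.096000 + (-4.455821)) = -2.706218
t=0.240000, w=-2.706218:
  k1 = f(0.240000, -2.706218) = -4.736488
  k2 = f(0.480000, -3.842976) = -6.937086
  w ← -2.706218 + (0.24/2)·(-4.736488 + (-6.937086)) = -4.107047
t=0.480000, w=-4.107047:
  k1 = f(0.480000, -4.107047) = -7.391289
  k2 = f(0.720000, -5.880957) = -10.851374
  w ← -4.107047 + (0.24/2)·(-7.391289 + (-10.851374)) = -6.296167
w(0.72) ≈ -6.2962

-6.2962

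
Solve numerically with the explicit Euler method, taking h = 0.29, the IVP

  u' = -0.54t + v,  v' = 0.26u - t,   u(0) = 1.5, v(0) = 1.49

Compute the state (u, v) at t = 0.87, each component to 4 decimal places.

2.7435, 1.6738

Euler on (u,v): u_{n+1} = u_n + h·u', v_{n+1} = v_n + h·v'.
0.000000: (1.500000, 1.490000); f=(1.490000, 0.390000) → (1.932100, 1.603100)
0.290000: (1.932100, 1.603100); f=(1.446500, 0.212346) → (2.351585, 1.664680)
0.580000: (2.351585, 1.664680); f=(1.351480, 0.031412) → (2.743514, 1.673790)
(u(0.87), v(0.87)) ≈ (2.7435, 1.6738)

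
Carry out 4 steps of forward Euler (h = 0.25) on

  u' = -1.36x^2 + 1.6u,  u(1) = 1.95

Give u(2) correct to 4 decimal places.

Euler: u_{n+1} = u_n + h·f(x_n, u_n).
x=1.000000, u=1.950000: f=1.760000 → u ← 1.950000 + 0.25·1.760000 = 2.390000
x=1.250000, u=2.390000: f=1.699000 → u ← 2.390000 + 0.25·1.699000 = 2.814750
x=1.500000, u=2.814750: f=1.443600 → u ← 2.814750 + 0.25·1.443600 = 3.175650
x=1.750000, u=3.175650: f=0.916040 → u ← 3.175650 + 0.25·0.916040 = 3.404660
u(2) ≈ 3.4047

3.4047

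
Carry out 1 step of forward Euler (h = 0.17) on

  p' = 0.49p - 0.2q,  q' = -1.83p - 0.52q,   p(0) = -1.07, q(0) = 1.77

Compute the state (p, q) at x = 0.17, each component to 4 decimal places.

Euler on (p,q): p_{n+1} = p_n + h·p', q_{n+1} = q_n + h·q'.
0.000000: (-1.070000, 1.770000); f=(-0.878300, 1.037700) → (-1.219311, 1.946409)
(p(0.17), q(0.17)) ≈ (-1.2193, 1.9464)

-1.2193, 1.9464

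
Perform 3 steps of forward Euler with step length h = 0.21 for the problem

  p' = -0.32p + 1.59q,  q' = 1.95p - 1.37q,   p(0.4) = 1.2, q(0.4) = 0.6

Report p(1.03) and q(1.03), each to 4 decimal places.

Euler on (p,q): p_{n+1} = p_n + h·p', q_{n+1} = q_n + h·q'.
0.400000: (1.200000, 0.600000); f=(0.570000, 1.518000) → (1.319700, 0.918780)
0.610000: (1.319700, 0.918780); f=(1.038556, 1.314686) → (1.537797, 1.194864)
0.820000: (1.537797, 1.194864); f=(1.407739, 1.361740) → (1.833422, 1.480830)
(p(1.03), q(1.03)) ≈ (1.8334, 1.4808)

1.8334, 1.4808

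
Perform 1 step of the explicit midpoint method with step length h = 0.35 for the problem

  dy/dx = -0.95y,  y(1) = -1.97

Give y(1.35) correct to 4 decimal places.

Midpoint: k1 = f(x_n, y_n); k2 = f(x_n + h/2, y_n + (h/2)·k1); y_{n+1} = y_n + h·k2.
x=1.000000, y=-1.970000:
  k1 = f(1.000000, -1.970000) = 1.871500
  k2 = f(1.175000, -1.642488) = 1.560363
  y ← -1.970000 + 0.35·1.560363 = -1.423873
y(1.35) ≈ -1.4239

-1.4239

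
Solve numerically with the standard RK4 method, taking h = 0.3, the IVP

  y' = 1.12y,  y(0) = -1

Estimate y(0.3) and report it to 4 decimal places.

-1.3993

RK4: k1 = f(t_n, y_n); k2 = f(t_n + h/2, y_n + (h/2)·k1); k3 = f(t_n + h/2, y_n + (h/2)·k2); k4 = f(t_n + h, y_n + h·k3); y_{n+1} = y_n + (h/6)·(k1 + 2k2 + 2k3 + k4).
t=0.000000, y=-1.000000:
  k1 = f(0.000000, -1.000000) = -1.120000
  k2 = f(0.150000, -1.168000) = -1.308160
  k3 = f(0.150000, -1.196224) = -1.339771
  k4 = f(0.300000, -1.401931) = -1.570163
  y ← -1.000000 + (0.3/6)·(k1 + 2k2 + 2k3 + k4) = -1.399301
y(0.3) ≈ -1.3993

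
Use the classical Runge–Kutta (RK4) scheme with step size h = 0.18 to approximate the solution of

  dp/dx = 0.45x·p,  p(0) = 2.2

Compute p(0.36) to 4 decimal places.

RK4: k1 = f(x_n, p_n); k2 = f(x_n + h/2, p_n + (h/2)·k1); k3 = f(x_n + h/2, p_n + (h/2)·k2); k4 = f(x_n + h, p_n + h·k3); p_{n+1} = p_n + (h/6)·(k1 + 2k2 + 2k3 + k4).
x=0.000000, p=2.200000:
  k1 = f(0.000000, 2.200000) = 0.000000
  k2 = f(0.090000, 2.200000) = 0.089100
  k3 = f(0.090000, 2.208019) = 0.089425
  k4 = f(0.180000, 2.216096) = 0.179504
  p ← 2.200000 + (0.18/6)·(k1 + 2k2 + 2k3 + k4) = 2.216097
x=0.180000, p=2.216097:
  k1 = f(0.180000, 2.216097) = 0.179504
  k2 = f(0.270000, 2.232252) = 0.271219
  k3 = f(0.270000, 2.240506) = 0.272222
  k4 = f(0.360000, 2.265096) = 0.366946
  p ← 2.216097 + (0.18/6)·(k1 + 2k2 + 2k3 + k4) = 2.265096
p(0.36) ≈ 2.2651

2.2651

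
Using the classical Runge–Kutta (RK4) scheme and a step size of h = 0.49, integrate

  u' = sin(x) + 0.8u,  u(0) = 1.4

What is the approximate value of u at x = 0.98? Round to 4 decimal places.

RK4: k1 = f(x_n, u_n); k2 = f(x_n + h/2, u_n + (h/2)·k1); k3 = f(x_n + h/2, u_n + (h/2)·k2); k4 = f(x_n + h, u_n + h·k3); u_{n+1} = u_n + (h/6)·(k1 + 2k2 + 2k3 + k4).
x=0.000000, u=1.400000:
  k1 = f(0.000000, 1.400000) = 1.120000
  k2 = f(0.245000, 1.674400) = 1.582076
  k3 = f(0.245000, 1.787609) = 1.672643
  k4 = f(0.490000, 2.219595) = 2.246302
  u ← 1.400000 + (0.49/6)·(k1 + 2k2 + 2k3 + k4) = 2.206519
x=0.490000, u=2.206519:
  k1 = f(0.490000, 2.206519) = 2.235841
  k2 = f(0.735000, 2.754300) = 2.874027
  k3 = f(0.735000, 2.910656) = 2.999112
  k4 = f(0.980000, 3.676084) = 3.771364
  u ← 2.206519 + (0.49/6)·(k1 + 2k2 + 2k3 + k4) = 3.656387
u(0.98) ≈ 3.6564

3.6564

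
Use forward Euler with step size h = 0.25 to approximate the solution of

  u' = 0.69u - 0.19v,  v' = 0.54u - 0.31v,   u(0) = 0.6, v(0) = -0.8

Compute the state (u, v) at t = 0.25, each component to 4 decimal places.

0.7415, -0.6570

Euler on (u,v): u_{n+1} = u_n + h·u', v_{n+1} = v_n + h·v'.
0.000000: (0.600000, -0.800000); f=(0.566000, 0.572000) → (0.741500, -0.657000)
(u(0.25), v(0.25)) ≈ (0.7415, -0.6570)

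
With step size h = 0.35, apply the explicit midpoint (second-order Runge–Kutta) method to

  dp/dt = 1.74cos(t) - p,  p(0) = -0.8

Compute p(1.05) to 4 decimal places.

0.5741

Midpoint: k1 = f(t_n, p_n); k2 = f(t_n + h/2, p_n + (h/2)·k1); p_{n+1} = p_n + h·k2.
t=0.000000, p=-0.800000:
  k1 = f(0.000000, -0.800000) = 2.540000
  k2 = f(0.175000, -0.355500) = 2.068924
  p ← -0.800000 + 0.35·2.068924 = -0.075877
t=0.350000, p=-0.075877:
  k1 = f(0.350000, -0.075877) = 1.710385
  k2 = f(0.525000, 0.223441) = 1.282223
  p ← -0.075877 + 0.35·1.282223 = 0.372901
t=0.700000, p=0.372901:
  k1 = f(0.700000, 0.372901) = 0.957924
  k2 = f(0.875000, 0.540538) = 0.574796
  p ← 0.372901 + 0.35·0.574796 = 0.574080
p(1.05) ≈ 0.5741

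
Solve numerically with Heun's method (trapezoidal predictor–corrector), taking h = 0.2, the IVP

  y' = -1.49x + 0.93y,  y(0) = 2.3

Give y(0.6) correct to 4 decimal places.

Heun: k1 = f(x_n, y_n); k2 = f(x_n + h, y_n + h·k1); y_{n+1} = y_n + (h/2)·(k1 + k2).
x=0.000000, y=2.300000:
  k1 = f(0.000000, 2.300000) = 2.139000
  k2 = f(0.200000, 2.727800) = 2.238854
  y ← 2.300000 + (0.2/2)·(2.139000 + 2.238854) = 2.737785
x=0.200000, y=2.737785:
  k1 = f(0.200000, 2.737785) = 2.248140
  k2 = f(0.400000, 3.187413) = 2.368295
  y ← 2.737785 + (0.2/2)·(2.248140 + 2.368295) = 3.199429
x=0.400000, y=3.199429:
  k1 = f(0.400000, 3.199429) = 2.379469
  k2 = f(0.600000, 3.675323) = 2.524050
  y ← 3.199429 + (0.2/2)·(2.379469 + 2.524050) = 3.689781
y(0.6) ≈ 3.6898

3.6898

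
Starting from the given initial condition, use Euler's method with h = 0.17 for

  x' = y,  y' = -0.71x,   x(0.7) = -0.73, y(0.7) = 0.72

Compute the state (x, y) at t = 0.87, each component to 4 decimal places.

-0.6076, 0.8081

Euler on (x,y): x_{n+1} = x_n + h·x', y_{n+1} = y_n + h·y'.
0.700000: (-0.730000, 0.720000); f=(0.720000, 0.518300) → (-0.607600, 0.808111)
(x(0.87), y(0.87)) ≈ (-0.6076, 0.8081)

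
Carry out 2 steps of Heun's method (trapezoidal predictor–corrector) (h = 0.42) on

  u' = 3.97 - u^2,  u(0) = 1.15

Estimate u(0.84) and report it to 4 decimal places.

Heun: k1 = f(x_n, u_n); k2 = f(x_n + h, u_n + h·k1); u_{n+1} = u_n + (h/2)·(k1 + k2).
x=0.000000, u=1.150000:
  k1 = f(0.000000, 1.150000) = 2.647500
  k2 = f(0.420000, 2.261950) = -1.146418
  u ← 1.150000 + (0.42/2)·(2.647500 + (-1.146418)) = 1.465227
x=0.420000, u=1.465227:
  k1 = f(0.420000, 1.465227) = 1.823109
  k2 = f(0.840000, 2.230933) = -1.007062
  u ← 1.465227 + (0.42/2)·(1.823109 + (-1.007062)) = 1.636597
u(0.84) ≈ 1.6366

1.6366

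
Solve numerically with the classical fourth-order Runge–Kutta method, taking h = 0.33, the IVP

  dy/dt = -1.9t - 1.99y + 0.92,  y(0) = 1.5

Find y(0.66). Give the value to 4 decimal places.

RK4: k1 = f(t_n, y_n); k2 = f(t_n + h/2, y_n + (h/2)·k1); k3 = f(t_n + h/2, y_n + (h/2)·k2); k4 = f(t_n + h, y_n + h·k3); y_{n+1} = y_n + (h/6)·(k1 + 2k2 + 2k3 + k4).
t=0.000000, y=1.500000:
  k1 = f(0.000000, 1.500000) = -2.065000
  k2 = f(0.165000, 1.159275) = -1.700457
  k3 = f(0.165000, 1.219425) = -1.820155
  k4 = f(0.330000, 0.899349) = -1.496704
  y ← 1.500000 + (0.33/6)·(k1 + 2k2 + 2k3 + k4) = 0.916839
t=0.330000, y=0.916839:
  k1 = f(0.330000, 0.916839) = -1.531509
  k2 = f(0.495000, 0.664140) = -1.342138
  k3 = f(0.495000, 0.695386) = -1.404318
  k4 = f(0.660000, 0.453414) = -1.236294
  y ← 0.916839 + (0.33/6)·(k1 + 2k2 + 2k3 + k4) = 0.462500
y(0.66) ≈ 0.4625

0.4625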